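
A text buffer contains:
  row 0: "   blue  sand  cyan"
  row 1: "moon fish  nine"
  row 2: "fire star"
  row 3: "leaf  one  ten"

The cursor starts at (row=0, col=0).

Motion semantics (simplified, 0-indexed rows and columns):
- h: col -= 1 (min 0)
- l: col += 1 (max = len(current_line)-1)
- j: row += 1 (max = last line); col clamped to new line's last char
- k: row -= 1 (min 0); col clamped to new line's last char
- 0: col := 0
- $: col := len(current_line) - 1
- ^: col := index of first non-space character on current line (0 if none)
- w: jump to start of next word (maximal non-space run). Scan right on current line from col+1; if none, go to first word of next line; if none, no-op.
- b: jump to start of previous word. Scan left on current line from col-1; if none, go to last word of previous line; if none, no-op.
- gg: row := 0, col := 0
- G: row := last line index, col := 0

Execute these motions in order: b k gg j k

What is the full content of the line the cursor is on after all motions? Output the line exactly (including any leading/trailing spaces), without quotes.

After 1 (b): row=0 col=0 char='_'
After 2 (k): row=0 col=0 char='_'
After 3 (gg): row=0 col=0 char='_'
After 4 (j): row=1 col=0 char='m'
After 5 (k): row=0 col=0 char='_'

Answer:    blue  sand  cyan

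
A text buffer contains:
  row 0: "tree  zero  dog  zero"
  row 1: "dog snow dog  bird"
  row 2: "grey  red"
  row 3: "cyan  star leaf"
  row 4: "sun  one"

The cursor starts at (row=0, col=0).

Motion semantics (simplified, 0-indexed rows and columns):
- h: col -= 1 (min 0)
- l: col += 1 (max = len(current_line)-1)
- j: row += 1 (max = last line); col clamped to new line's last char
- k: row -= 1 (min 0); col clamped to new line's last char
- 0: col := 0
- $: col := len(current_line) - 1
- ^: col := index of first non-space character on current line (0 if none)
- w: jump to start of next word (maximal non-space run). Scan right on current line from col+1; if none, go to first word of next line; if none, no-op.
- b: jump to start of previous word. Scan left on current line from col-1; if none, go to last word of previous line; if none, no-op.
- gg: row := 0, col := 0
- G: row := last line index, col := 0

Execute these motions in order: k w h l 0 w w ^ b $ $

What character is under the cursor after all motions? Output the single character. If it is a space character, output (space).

Answer: o

Derivation:
After 1 (k): row=0 col=0 char='t'
After 2 (w): row=0 col=6 char='z'
After 3 (h): row=0 col=5 char='_'
After 4 (l): row=0 col=6 char='z'
After 5 (0): row=0 col=0 char='t'
After 6 (w): row=0 col=6 char='z'
After 7 (w): row=0 col=12 char='d'
After 8 (^): row=0 col=0 char='t'
After 9 (b): row=0 col=0 char='t'
After 10 ($): row=0 col=20 char='o'
After 11 ($): row=0 col=20 char='o'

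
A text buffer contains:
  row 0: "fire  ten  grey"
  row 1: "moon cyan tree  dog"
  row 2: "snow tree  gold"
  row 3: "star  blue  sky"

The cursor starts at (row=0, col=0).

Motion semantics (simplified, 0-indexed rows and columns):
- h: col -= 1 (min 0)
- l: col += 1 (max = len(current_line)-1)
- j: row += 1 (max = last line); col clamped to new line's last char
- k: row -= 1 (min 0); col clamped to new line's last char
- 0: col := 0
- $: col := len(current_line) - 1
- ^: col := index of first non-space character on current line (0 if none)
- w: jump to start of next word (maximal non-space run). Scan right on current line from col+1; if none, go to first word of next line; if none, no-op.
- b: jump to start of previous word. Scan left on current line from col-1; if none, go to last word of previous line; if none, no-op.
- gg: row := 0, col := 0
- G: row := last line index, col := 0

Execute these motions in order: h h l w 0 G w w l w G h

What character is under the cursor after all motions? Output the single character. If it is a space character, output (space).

After 1 (h): row=0 col=0 char='f'
After 2 (h): row=0 col=0 char='f'
After 3 (l): row=0 col=1 char='i'
After 4 (w): row=0 col=6 char='t'
After 5 (0): row=0 col=0 char='f'
After 6 (G): row=3 col=0 char='s'
After 7 (w): row=3 col=6 char='b'
After 8 (w): row=3 col=12 char='s'
After 9 (l): row=3 col=13 char='k'
After 10 (w): row=3 col=13 char='k'
After 11 (G): row=3 col=0 char='s'
After 12 (h): row=3 col=0 char='s'

Answer: s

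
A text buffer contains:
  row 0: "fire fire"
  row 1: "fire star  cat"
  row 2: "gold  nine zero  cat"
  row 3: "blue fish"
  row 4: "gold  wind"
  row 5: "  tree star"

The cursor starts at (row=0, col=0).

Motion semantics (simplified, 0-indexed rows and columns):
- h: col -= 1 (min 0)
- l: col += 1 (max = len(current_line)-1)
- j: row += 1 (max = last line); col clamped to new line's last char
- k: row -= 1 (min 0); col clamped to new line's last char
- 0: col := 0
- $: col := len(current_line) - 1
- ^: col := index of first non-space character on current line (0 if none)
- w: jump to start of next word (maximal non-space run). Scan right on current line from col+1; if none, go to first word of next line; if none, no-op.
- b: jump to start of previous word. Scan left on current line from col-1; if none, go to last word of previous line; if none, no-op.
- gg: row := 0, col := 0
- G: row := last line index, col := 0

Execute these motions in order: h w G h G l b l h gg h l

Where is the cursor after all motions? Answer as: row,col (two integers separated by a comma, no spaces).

Answer: 0,1

Derivation:
After 1 (h): row=0 col=0 char='f'
After 2 (w): row=0 col=5 char='f'
After 3 (G): row=5 col=0 char='_'
After 4 (h): row=5 col=0 char='_'
After 5 (G): row=5 col=0 char='_'
After 6 (l): row=5 col=1 char='_'
After 7 (b): row=4 col=6 char='w'
After 8 (l): row=4 col=7 char='i'
After 9 (h): row=4 col=6 char='w'
After 10 (gg): row=0 col=0 char='f'
After 11 (h): row=0 col=0 char='f'
After 12 (l): row=0 col=1 char='i'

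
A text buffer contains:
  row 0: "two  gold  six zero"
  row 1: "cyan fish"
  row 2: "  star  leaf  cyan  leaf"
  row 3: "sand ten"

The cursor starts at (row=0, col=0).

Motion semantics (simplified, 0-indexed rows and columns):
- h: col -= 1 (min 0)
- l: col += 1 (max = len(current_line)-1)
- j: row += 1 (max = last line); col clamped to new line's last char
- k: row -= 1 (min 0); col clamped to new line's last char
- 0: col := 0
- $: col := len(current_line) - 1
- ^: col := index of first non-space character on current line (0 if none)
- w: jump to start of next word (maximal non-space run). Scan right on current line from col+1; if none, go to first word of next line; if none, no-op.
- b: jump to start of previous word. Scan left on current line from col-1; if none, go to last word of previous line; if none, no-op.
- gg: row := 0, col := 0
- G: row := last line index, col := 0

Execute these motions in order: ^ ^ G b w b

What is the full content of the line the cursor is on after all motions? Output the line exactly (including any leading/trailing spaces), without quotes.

Answer:   star  leaf  cyan  leaf

Derivation:
After 1 (^): row=0 col=0 char='t'
After 2 (^): row=0 col=0 char='t'
After 3 (G): row=3 col=0 char='s'
After 4 (b): row=2 col=20 char='l'
After 5 (w): row=3 col=0 char='s'
After 6 (b): row=2 col=20 char='l'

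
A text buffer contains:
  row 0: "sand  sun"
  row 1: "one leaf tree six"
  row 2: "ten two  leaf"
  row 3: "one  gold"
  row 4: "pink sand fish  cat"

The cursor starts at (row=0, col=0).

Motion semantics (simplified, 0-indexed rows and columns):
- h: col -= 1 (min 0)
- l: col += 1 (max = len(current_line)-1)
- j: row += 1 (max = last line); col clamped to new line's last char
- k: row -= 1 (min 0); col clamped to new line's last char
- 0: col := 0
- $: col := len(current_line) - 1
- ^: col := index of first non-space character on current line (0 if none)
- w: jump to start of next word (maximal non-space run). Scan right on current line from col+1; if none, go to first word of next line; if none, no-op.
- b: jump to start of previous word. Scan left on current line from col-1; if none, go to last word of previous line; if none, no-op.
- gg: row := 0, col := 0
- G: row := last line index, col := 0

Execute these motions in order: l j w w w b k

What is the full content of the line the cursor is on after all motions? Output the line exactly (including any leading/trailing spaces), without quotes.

Answer: sand  sun

Derivation:
After 1 (l): row=0 col=1 char='a'
After 2 (j): row=1 col=1 char='n'
After 3 (w): row=1 col=4 char='l'
After 4 (w): row=1 col=9 char='t'
After 5 (w): row=1 col=14 char='s'
After 6 (b): row=1 col=9 char='t'
After 7 (k): row=0 col=8 char='n'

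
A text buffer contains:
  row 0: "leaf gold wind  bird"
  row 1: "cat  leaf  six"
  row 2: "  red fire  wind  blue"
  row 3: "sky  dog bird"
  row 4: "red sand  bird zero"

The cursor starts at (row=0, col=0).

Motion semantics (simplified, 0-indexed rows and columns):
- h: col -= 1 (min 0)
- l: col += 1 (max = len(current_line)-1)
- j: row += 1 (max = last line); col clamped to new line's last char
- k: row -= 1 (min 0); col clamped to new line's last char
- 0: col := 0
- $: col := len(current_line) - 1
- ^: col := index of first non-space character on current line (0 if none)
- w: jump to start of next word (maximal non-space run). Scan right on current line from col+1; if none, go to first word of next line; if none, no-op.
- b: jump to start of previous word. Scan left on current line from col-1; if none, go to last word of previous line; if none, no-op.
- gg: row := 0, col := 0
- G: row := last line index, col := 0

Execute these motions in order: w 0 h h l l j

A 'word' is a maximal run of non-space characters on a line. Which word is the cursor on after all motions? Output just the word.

Answer: cat

Derivation:
After 1 (w): row=0 col=5 char='g'
After 2 (0): row=0 col=0 char='l'
After 3 (h): row=0 col=0 char='l'
After 4 (h): row=0 col=0 char='l'
After 5 (l): row=0 col=1 char='e'
After 6 (l): row=0 col=2 char='a'
After 7 (j): row=1 col=2 char='t'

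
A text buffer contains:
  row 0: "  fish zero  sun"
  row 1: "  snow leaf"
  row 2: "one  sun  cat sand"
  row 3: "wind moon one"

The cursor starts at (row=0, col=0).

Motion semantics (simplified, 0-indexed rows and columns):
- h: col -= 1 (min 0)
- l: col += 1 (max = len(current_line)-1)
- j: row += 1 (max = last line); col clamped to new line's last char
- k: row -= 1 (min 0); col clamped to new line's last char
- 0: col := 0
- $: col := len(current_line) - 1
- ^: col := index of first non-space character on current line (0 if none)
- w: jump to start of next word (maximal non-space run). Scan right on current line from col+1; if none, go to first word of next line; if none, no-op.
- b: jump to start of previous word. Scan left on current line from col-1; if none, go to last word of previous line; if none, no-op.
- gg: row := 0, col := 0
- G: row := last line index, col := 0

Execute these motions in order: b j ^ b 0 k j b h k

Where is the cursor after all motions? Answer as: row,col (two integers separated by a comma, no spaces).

Answer: 0,12

Derivation:
After 1 (b): row=0 col=0 char='_'
After 2 (j): row=1 col=0 char='_'
After 3 (^): row=1 col=2 char='s'
After 4 (b): row=0 col=13 char='s'
After 5 (0): row=0 col=0 char='_'
After 6 (k): row=0 col=0 char='_'
After 7 (j): row=1 col=0 char='_'
After 8 (b): row=0 col=13 char='s'
After 9 (h): row=0 col=12 char='_'
After 10 (k): row=0 col=12 char='_'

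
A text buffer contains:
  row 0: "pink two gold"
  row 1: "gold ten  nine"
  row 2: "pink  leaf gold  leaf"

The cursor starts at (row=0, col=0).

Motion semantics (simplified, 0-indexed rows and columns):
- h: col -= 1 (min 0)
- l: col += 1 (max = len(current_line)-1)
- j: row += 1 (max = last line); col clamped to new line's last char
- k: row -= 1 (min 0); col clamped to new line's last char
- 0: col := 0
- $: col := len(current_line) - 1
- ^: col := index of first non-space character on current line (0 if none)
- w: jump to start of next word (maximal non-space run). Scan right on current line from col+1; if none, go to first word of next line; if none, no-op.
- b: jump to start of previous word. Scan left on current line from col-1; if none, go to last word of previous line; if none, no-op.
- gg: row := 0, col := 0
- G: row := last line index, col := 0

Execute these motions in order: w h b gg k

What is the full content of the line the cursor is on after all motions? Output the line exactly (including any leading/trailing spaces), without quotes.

Answer: pink two gold

Derivation:
After 1 (w): row=0 col=5 char='t'
After 2 (h): row=0 col=4 char='_'
After 3 (b): row=0 col=0 char='p'
After 4 (gg): row=0 col=0 char='p'
After 5 (k): row=0 col=0 char='p'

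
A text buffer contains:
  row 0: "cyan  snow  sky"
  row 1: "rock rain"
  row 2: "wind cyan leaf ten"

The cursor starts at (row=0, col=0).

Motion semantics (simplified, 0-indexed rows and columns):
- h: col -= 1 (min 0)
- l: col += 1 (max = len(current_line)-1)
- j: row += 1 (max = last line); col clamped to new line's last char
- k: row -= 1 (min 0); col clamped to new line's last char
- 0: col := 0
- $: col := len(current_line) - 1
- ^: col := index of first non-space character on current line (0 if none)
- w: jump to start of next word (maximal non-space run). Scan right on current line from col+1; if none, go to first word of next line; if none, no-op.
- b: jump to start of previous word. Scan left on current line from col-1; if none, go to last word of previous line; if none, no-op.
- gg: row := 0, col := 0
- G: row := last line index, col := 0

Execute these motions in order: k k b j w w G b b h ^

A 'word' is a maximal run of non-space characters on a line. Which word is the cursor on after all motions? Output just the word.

After 1 (k): row=0 col=0 char='c'
After 2 (k): row=0 col=0 char='c'
After 3 (b): row=0 col=0 char='c'
After 4 (j): row=1 col=0 char='r'
After 5 (w): row=1 col=5 char='r'
After 6 (w): row=2 col=0 char='w'
After 7 (G): row=2 col=0 char='w'
After 8 (b): row=1 col=5 char='r'
After 9 (b): row=1 col=0 char='r'
After 10 (h): row=1 col=0 char='r'
After 11 (^): row=1 col=0 char='r'

Answer: rock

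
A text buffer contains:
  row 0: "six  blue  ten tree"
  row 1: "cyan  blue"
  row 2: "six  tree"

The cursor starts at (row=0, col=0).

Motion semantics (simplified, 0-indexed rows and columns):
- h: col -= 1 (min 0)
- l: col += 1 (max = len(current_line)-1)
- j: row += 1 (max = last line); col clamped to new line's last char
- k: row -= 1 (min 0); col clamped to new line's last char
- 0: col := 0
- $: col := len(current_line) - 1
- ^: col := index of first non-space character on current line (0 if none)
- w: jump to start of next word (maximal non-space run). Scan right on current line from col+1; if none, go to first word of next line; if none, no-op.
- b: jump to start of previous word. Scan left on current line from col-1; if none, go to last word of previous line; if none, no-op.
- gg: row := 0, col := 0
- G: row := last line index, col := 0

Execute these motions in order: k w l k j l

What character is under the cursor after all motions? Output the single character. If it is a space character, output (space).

Answer: l

Derivation:
After 1 (k): row=0 col=0 char='s'
After 2 (w): row=0 col=5 char='b'
After 3 (l): row=0 col=6 char='l'
After 4 (k): row=0 col=6 char='l'
After 5 (j): row=1 col=6 char='b'
After 6 (l): row=1 col=7 char='l'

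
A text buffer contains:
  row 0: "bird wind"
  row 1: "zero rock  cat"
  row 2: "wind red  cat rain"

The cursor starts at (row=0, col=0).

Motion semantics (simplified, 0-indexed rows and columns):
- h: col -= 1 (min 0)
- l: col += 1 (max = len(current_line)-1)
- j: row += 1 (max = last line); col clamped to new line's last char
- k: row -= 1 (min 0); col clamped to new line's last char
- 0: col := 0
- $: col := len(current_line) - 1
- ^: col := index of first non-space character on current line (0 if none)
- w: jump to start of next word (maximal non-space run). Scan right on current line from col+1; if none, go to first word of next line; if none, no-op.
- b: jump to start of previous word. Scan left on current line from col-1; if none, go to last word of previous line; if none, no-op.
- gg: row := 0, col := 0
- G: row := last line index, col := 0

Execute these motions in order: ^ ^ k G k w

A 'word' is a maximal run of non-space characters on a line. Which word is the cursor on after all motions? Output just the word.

After 1 (^): row=0 col=0 char='b'
After 2 (^): row=0 col=0 char='b'
After 3 (k): row=0 col=0 char='b'
After 4 (G): row=2 col=0 char='w'
After 5 (k): row=1 col=0 char='z'
After 6 (w): row=1 col=5 char='r'

Answer: rock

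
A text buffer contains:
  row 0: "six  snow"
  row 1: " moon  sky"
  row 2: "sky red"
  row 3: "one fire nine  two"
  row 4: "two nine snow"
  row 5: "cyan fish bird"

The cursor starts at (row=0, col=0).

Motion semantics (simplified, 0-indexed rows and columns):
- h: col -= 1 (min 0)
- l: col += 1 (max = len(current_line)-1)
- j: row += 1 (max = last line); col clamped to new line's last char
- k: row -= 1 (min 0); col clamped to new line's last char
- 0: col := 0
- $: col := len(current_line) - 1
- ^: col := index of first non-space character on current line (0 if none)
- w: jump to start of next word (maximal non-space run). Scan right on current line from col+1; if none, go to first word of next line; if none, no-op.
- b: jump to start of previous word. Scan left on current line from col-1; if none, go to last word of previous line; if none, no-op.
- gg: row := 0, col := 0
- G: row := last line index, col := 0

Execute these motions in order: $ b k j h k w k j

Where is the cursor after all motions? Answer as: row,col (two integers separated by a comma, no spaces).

After 1 ($): row=0 col=8 char='w'
After 2 (b): row=0 col=5 char='s'
After 3 (k): row=0 col=5 char='s'
After 4 (j): row=1 col=5 char='_'
After 5 (h): row=1 col=4 char='n'
After 6 (k): row=0 col=4 char='_'
After 7 (w): row=0 col=5 char='s'
After 8 (k): row=0 col=5 char='s'
After 9 (j): row=1 col=5 char='_'

Answer: 1,5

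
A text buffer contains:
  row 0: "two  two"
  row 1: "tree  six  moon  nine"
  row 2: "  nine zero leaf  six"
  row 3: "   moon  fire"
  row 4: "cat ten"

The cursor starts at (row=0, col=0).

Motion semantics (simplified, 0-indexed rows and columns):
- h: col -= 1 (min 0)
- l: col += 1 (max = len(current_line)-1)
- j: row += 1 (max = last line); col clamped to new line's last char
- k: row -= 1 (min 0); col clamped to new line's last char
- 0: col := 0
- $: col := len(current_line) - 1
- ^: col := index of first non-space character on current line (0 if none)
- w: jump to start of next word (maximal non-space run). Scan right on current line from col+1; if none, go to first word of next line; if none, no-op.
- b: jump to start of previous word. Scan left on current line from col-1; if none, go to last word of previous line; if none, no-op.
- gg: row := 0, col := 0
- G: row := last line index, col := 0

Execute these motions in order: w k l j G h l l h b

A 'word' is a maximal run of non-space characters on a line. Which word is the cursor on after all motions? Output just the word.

After 1 (w): row=0 col=5 char='t'
After 2 (k): row=0 col=5 char='t'
After 3 (l): row=0 col=6 char='w'
After 4 (j): row=1 col=6 char='s'
After 5 (G): row=4 col=0 char='c'
After 6 (h): row=4 col=0 char='c'
After 7 (l): row=4 col=1 char='a'
After 8 (l): row=4 col=2 char='t'
After 9 (h): row=4 col=1 char='a'
After 10 (b): row=4 col=0 char='c'

Answer: cat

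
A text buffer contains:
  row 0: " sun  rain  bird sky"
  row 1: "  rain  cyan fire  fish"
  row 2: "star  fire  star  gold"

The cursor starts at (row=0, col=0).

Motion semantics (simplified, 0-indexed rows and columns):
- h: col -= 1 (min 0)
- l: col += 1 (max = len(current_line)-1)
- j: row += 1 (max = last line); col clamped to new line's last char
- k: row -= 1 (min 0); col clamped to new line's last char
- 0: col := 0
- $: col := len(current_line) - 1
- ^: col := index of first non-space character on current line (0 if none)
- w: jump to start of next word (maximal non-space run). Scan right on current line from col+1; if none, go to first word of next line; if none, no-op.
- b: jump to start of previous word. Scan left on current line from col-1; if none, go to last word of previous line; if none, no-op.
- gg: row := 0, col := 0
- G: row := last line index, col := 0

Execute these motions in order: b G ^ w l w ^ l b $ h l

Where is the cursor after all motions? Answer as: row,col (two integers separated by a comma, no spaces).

Answer: 2,21

Derivation:
After 1 (b): row=0 col=0 char='_'
After 2 (G): row=2 col=0 char='s'
After 3 (^): row=2 col=0 char='s'
After 4 (w): row=2 col=6 char='f'
After 5 (l): row=2 col=7 char='i'
After 6 (w): row=2 col=12 char='s'
After 7 (^): row=2 col=0 char='s'
After 8 (l): row=2 col=1 char='t'
After 9 (b): row=2 col=0 char='s'
After 10 ($): row=2 col=21 char='d'
After 11 (h): row=2 col=20 char='l'
After 12 (l): row=2 col=21 char='d'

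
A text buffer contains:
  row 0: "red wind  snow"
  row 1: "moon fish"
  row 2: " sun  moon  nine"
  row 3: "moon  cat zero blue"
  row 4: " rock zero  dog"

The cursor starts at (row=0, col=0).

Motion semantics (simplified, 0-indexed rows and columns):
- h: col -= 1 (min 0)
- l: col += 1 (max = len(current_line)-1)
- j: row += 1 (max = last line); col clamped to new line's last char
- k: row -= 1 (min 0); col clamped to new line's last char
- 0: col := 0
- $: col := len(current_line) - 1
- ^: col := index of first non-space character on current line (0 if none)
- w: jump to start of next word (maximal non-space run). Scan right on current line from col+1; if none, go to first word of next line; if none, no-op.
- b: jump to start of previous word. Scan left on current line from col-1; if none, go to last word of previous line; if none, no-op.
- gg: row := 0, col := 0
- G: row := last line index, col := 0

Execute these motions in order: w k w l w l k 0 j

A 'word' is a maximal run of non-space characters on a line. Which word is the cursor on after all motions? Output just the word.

Answer: moon

Derivation:
After 1 (w): row=0 col=4 char='w'
After 2 (k): row=0 col=4 char='w'
After 3 (w): row=0 col=10 char='s'
After 4 (l): row=0 col=11 char='n'
After 5 (w): row=1 col=0 char='m'
After 6 (l): row=1 col=1 char='o'
After 7 (k): row=0 col=1 char='e'
After 8 (0): row=0 col=0 char='r'
After 9 (j): row=1 col=0 char='m'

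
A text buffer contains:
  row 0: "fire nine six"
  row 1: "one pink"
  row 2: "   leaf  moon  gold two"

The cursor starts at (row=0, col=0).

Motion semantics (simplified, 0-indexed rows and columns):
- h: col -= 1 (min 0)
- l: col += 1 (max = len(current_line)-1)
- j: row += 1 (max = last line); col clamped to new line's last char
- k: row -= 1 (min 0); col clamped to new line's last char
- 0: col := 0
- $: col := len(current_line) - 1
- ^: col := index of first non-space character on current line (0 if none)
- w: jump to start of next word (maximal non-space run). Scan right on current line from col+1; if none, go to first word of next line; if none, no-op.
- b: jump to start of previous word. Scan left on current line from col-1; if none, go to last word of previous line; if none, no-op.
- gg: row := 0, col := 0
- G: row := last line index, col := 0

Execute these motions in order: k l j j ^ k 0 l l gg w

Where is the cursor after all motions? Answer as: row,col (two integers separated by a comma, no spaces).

Answer: 0,5

Derivation:
After 1 (k): row=0 col=0 char='f'
After 2 (l): row=0 col=1 char='i'
After 3 (j): row=1 col=1 char='n'
After 4 (j): row=2 col=1 char='_'
After 5 (^): row=2 col=3 char='l'
After 6 (k): row=1 col=3 char='_'
After 7 (0): row=1 col=0 char='o'
After 8 (l): row=1 col=1 char='n'
After 9 (l): row=1 col=2 char='e'
After 10 (gg): row=0 col=0 char='f'
After 11 (w): row=0 col=5 char='n'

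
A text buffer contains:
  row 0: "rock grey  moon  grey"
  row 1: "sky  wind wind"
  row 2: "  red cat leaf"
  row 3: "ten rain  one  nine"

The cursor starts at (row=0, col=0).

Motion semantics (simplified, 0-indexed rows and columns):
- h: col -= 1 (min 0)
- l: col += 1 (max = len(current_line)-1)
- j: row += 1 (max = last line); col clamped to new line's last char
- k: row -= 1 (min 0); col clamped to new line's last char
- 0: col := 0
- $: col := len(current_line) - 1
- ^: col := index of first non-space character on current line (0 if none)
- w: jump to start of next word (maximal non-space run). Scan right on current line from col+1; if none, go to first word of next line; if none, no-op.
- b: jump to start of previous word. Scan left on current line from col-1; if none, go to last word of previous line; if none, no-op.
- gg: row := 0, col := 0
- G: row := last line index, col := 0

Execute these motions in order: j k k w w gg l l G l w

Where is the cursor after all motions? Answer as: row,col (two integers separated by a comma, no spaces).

Answer: 3,4

Derivation:
After 1 (j): row=1 col=0 char='s'
After 2 (k): row=0 col=0 char='r'
After 3 (k): row=0 col=0 char='r'
After 4 (w): row=0 col=5 char='g'
After 5 (w): row=0 col=11 char='m'
After 6 (gg): row=0 col=0 char='r'
After 7 (l): row=0 col=1 char='o'
After 8 (l): row=0 col=2 char='c'
After 9 (G): row=3 col=0 char='t'
After 10 (l): row=3 col=1 char='e'
After 11 (w): row=3 col=4 char='r'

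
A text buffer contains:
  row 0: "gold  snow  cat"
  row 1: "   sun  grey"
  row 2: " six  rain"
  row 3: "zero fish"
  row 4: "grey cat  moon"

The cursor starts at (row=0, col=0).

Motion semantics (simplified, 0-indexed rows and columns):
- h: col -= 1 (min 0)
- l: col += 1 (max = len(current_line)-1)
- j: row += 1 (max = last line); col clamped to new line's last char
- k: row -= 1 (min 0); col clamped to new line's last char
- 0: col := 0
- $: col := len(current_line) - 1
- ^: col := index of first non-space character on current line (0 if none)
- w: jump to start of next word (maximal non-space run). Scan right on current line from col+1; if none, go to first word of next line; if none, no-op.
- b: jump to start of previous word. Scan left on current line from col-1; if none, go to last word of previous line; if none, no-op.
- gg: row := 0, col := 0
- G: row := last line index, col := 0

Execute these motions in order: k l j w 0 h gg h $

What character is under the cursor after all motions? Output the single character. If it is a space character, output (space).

After 1 (k): row=0 col=0 char='g'
After 2 (l): row=0 col=1 char='o'
After 3 (j): row=1 col=1 char='_'
After 4 (w): row=1 col=3 char='s'
After 5 (0): row=1 col=0 char='_'
After 6 (h): row=1 col=0 char='_'
After 7 (gg): row=0 col=0 char='g'
After 8 (h): row=0 col=0 char='g'
After 9 ($): row=0 col=14 char='t'

Answer: t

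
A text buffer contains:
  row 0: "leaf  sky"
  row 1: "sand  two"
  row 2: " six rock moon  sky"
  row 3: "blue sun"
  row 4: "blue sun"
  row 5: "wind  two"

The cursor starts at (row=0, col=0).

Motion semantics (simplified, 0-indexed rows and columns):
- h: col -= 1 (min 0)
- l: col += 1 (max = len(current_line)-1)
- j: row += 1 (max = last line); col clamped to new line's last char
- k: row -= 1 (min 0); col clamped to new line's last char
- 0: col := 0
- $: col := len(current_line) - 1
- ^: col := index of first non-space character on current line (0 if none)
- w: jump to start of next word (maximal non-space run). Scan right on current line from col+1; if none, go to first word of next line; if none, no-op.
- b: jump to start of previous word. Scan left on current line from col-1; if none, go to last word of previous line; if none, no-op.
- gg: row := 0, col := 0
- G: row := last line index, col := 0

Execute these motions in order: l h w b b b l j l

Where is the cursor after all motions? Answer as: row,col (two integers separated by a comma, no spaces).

Answer: 1,2

Derivation:
After 1 (l): row=0 col=1 char='e'
After 2 (h): row=0 col=0 char='l'
After 3 (w): row=0 col=6 char='s'
After 4 (b): row=0 col=0 char='l'
After 5 (b): row=0 col=0 char='l'
After 6 (b): row=0 col=0 char='l'
After 7 (l): row=0 col=1 char='e'
After 8 (j): row=1 col=1 char='a'
After 9 (l): row=1 col=2 char='n'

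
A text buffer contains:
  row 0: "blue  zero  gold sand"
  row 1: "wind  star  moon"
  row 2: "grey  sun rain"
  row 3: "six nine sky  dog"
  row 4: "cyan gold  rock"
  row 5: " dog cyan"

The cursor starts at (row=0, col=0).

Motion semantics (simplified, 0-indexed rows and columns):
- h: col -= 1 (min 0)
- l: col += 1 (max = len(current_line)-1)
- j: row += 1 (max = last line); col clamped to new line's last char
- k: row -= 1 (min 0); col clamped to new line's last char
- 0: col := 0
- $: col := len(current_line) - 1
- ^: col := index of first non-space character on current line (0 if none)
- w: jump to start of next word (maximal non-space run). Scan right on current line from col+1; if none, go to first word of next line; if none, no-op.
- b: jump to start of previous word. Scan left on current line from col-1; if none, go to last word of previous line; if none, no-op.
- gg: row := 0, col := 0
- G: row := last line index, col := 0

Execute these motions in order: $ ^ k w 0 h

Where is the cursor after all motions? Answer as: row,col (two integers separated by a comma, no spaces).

After 1 ($): row=0 col=20 char='d'
After 2 (^): row=0 col=0 char='b'
After 3 (k): row=0 col=0 char='b'
After 4 (w): row=0 col=6 char='z'
After 5 (0): row=0 col=0 char='b'
After 6 (h): row=0 col=0 char='b'

Answer: 0,0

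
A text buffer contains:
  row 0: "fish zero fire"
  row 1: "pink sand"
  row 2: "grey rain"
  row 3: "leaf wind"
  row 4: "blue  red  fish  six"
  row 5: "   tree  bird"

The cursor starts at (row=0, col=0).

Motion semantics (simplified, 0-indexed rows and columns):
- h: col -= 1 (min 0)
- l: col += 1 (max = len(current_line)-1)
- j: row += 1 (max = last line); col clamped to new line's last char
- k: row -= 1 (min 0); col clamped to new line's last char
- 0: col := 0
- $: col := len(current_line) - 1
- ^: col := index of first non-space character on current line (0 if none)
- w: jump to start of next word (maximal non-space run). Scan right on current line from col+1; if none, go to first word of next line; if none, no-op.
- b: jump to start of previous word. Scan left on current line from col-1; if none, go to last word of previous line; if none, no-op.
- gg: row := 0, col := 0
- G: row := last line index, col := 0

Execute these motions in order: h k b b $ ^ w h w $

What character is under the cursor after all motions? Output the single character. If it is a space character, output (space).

Answer: e

Derivation:
After 1 (h): row=0 col=0 char='f'
After 2 (k): row=0 col=0 char='f'
After 3 (b): row=0 col=0 char='f'
After 4 (b): row=0 col=0 char='f'
After 5 ($): row=0 col=13 char='e'
After 6 (^): row=0 col=0 char='f'
After 7 (w): row=0 col=5 char='z'
After 8 (h): row=0 col=4 char='_'
After 9 (w): row=0 col=5 char='z'
After 10 ($): row=0 col=13 char='e'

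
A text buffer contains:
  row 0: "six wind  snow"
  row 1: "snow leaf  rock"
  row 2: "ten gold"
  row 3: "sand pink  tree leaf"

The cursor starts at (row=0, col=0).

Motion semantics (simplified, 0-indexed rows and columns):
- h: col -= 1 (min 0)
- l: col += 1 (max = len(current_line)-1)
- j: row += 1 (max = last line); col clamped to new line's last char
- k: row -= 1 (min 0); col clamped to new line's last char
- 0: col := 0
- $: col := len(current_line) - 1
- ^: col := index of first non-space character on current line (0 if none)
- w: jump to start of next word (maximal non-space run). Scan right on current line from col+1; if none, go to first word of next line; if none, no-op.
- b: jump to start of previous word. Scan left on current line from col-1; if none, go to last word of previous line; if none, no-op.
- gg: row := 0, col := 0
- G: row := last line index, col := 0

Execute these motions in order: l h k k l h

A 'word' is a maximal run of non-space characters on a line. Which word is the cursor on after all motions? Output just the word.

After 1 (l): row=0 col=1 char='i'
After 2 (h): row=0 col=0 char='s'
After 3 (k): row=0 col=0 char='s'
After 4 (k): row=0 col=0 char='s'
After 5 (l): row=0 col=1 char='i'
After 6 (h): row=0 col=0 char='s'

Answer: six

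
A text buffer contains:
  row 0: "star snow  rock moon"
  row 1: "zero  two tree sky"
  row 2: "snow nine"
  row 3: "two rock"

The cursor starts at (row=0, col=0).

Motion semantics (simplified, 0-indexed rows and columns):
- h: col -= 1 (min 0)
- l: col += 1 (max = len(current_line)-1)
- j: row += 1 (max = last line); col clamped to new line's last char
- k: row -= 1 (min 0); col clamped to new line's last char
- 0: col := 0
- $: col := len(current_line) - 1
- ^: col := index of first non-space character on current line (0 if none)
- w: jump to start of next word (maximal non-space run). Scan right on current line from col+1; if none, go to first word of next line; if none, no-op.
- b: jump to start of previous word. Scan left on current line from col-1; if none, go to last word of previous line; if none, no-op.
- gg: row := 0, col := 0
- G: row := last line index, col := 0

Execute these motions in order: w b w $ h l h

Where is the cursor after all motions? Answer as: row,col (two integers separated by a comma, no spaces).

After 1 (w): row=0 col=5 char='s'
After 2 (b): row=0 col=0 char='s'
After 3 (w): row=0 col=5 char='s'
After 4 ($): row=0 col=19 char='n'
After 5 (h): row=0 col=18 char='o'
After 6 (l): row=0 col=19 char='n'
After 7 (h): row=0 col=18 char='o'

Answer: 0,18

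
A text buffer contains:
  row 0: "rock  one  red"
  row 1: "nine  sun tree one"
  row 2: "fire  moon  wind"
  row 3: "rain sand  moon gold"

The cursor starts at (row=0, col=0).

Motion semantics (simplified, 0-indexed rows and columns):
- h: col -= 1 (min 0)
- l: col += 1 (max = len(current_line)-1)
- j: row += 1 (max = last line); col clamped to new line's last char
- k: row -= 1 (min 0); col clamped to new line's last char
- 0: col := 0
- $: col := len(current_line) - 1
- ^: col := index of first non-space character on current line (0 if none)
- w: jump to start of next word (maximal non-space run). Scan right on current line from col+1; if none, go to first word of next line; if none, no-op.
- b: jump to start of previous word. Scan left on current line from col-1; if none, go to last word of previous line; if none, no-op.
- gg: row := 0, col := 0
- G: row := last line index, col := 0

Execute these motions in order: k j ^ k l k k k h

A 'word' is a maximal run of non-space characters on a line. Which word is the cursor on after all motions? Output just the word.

Answer: rock

Derivation:
After 1 (k): row=0 col=0 char='r'
After 2 (j): row=1 col=0 char='n'
After 3 (^): row=1 col=0 char='n'
After 4 (k): row=0 col=0 char='r'
After 5 (l): row=0 col=1 char='o'
After 6 (k): row=0 col=1 char='o'
After 7 (k): row=0 col=1 char='o'
After 8 (k): row=0 col=1 char='o'
After 9 (h): row=0 col=0 char='r'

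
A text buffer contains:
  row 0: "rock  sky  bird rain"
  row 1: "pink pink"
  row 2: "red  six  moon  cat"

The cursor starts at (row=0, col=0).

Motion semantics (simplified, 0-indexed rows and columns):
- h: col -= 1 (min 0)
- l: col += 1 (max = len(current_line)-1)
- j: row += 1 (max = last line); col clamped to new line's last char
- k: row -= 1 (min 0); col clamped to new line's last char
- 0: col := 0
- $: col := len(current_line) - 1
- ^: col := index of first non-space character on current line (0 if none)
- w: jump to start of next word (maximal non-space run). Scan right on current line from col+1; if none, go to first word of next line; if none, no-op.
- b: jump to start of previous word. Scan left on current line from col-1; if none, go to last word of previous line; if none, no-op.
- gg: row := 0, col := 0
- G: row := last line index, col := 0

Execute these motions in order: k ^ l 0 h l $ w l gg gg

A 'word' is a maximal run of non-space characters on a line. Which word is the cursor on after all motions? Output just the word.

Answer: rock

Derivation:
After 1 (k): row=0 col=0 char='r'
After 2 (^): row=0 col=0 char='r'
After 3 (l): row=0 col=1 char='o'
After 4 (0): row=0 col=0 char='r'
After 5 (h): row=0 col=0 char='r'
After 6 (l): row=0 col=1 char='o'
After 7 ($): row=0 col=19 char='n'
After 8 (w): row=1 col=0 char='p'
After 9 (l): row=1 col=1 char='i'
After 10 (gg): row=0 col=0 char='r'
After 11 (gg): row=0 col=0 char='r'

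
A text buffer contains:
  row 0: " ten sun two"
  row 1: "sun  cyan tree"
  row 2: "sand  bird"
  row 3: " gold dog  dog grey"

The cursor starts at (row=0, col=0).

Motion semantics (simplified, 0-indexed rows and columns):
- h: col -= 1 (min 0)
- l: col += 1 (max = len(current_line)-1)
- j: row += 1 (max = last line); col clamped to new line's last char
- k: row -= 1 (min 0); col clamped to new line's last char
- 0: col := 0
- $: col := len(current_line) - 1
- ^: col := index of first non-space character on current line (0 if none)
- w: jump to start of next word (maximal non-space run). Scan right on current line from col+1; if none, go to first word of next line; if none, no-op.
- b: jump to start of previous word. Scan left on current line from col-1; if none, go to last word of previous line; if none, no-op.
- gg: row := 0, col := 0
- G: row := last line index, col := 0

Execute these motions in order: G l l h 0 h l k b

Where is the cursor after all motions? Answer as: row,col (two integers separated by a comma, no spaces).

Answer: 2,0

Derivation:
After 1 (G): row=3 col=0 char='_'
After 2 (l): row=3 col=1 char='g'
After 3 (l): row=3 col=2 char='o'
After 4 (h): row=3 col=1 char='g'
After 5 (0): row=3 col=0 char='_'
After 6 (h): row=3 col=0 char='_'
After 7 (l): row=3 col=1 char='g'
After 8 (k): row=2 col=1 char='a'
After 9 (b): row=2 col=0 char='s'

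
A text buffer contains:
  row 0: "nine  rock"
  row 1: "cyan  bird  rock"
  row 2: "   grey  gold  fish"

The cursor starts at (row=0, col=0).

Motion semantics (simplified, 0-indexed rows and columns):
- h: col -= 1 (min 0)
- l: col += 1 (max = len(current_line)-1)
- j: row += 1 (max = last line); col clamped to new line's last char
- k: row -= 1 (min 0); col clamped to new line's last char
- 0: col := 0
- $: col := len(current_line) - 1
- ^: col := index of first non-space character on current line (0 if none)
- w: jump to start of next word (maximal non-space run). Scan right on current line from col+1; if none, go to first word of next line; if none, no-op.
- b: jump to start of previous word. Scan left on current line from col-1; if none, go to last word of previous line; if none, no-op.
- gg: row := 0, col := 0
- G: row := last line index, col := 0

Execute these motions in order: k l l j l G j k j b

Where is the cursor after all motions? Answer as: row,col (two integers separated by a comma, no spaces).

Answer: 1,12

Derivation:
After 1 (k): row=0 col=0 char='n'
After 2 (l): row=0 col=1 char='i'
After 3 (l): row=0 col=2 char='n'
After 4 (j): row=1 col=2 char='a'
After 5 (l): row=1 col=3 char='n'
After 6 (G): row=2 col=0 char='_'
After 7 (j): row=2 col=0 char='_'
After 8 (k): row=1 col=0 char='c'
After 9 (j): row=2 col=0 char='_'
After 10 (b): row=1 col=12 char='r'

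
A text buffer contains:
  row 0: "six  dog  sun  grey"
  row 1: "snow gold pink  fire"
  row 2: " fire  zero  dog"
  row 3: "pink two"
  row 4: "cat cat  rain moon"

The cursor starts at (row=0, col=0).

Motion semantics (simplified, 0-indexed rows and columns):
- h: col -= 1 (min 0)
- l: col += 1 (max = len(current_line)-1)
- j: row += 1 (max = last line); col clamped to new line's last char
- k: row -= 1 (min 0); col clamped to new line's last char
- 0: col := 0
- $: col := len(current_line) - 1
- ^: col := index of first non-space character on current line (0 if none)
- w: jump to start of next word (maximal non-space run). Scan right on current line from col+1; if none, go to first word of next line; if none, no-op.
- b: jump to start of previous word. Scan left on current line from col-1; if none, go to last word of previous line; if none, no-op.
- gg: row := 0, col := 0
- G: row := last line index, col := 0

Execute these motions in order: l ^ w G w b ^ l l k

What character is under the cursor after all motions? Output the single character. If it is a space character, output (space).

Answer: n

Derivation:
After 1 (l): row=0 col=1 char='i'
After 2 (^): row=0 col=0 char='s'
After 3 (w): row=0 col=5 char='d'
After 4 (G): row=4 col=0 char='c'
After 5 (w): row=4 col=4 char='c'
After 6 (b): row=4 col=0 char='c'
After 7 (^): row=4 col=0 char='c'
After 8 (l): row=4 col=1 char='a'
After 9 (l): row=4 col=2 char='t'
After 10 (k): row=3 col=2 char='n'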